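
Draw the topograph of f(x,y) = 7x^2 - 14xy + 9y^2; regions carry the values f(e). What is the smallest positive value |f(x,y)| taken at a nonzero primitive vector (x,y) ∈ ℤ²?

translate: b→0 (≡-14 mod 14), so (7,-14,9)→(7,0,2)
flip: (7,0,2)→(2,0,7)
reduced (well bottom): (2,0,7) with a≤c, −a<b≤a
well minimum = a = 2

2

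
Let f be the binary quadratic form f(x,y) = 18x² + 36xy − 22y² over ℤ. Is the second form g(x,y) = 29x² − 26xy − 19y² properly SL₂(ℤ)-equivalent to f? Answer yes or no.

D₁ = 2880, D₂ = 2880
river cycle of f (length 4): (-22, 52, 2), (2, 52, -22), (-22, 36, 18), (18, 36, -22)
river cycle of g (length 6): (-19, 26, 29), (29, 32, -16), (-16, 32, 29), (29, 26, -19), (-19, 50, 5), (5, 50, -19)
cycles differ ⇒ inequivalent

no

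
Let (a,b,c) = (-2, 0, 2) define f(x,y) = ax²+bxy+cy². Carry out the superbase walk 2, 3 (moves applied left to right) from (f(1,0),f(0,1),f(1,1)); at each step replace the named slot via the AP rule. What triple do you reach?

start (-2,2,0) = (f(1,0),f(0,1),f(1,1))
replace slot 2: 2·((-2)+0) − 2 = -6 → (-2,-6,0)
replace slot 3: 2·((-2)+(-6)) − 0 = -16 → (-2,-6,-16)

-2,-6,-16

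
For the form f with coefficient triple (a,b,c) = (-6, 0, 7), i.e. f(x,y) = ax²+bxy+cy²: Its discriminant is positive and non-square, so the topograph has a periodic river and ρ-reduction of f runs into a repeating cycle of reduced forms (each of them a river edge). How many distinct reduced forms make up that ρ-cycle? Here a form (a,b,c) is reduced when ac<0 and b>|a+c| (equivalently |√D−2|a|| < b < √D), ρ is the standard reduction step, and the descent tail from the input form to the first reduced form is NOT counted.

D = 168, ⌊√D⌋ = 12
descent: ρ → (7,0,-6)
descent: ρ → (-6,12,1)  [lands on river]
river: ρ → (1,12,-6)
ρ-cycle length = 2 (tail of 2 descent steps not counted)

2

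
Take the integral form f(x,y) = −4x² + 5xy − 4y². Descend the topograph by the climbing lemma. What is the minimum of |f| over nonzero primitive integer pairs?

translate: b→3 (≡-5 mod 8), so (4,-5,4)→(4,3,3)
flip: (4,3,3)→(3,-3,4)
translate: b→3 (≡-3 mod 6), so (3,-3,4)→(3,3,4)
reduced (well bottom): (3,3,4) with a≤c, −a<b≤a
well minimum |f| = |-3| = 3 (negative-definite)

3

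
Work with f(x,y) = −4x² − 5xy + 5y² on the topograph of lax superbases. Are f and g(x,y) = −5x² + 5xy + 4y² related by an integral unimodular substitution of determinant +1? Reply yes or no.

D₁ = 105, D₂ = 105
river cycle of f (length 6): (5, 5, -4), (-4, 3, 6), (6, 9, -1), (-1, 9, 6), (6, 3, -4), (-4, 5, 5)
river cycle of g (length 6): (4, 3, -6), (-6, 9, 1), (1, 9, -6), (-6, 3, 4), (4, 5, -5), (-5, 5, 4)
cycles differ ⇒ inequivalent

no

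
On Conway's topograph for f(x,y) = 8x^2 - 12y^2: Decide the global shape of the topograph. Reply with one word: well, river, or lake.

D = b²−4ac = 0² − 4·8·(-12) = 384
D > 0 non-square ⇒ indefinite ⇒ periodic river

river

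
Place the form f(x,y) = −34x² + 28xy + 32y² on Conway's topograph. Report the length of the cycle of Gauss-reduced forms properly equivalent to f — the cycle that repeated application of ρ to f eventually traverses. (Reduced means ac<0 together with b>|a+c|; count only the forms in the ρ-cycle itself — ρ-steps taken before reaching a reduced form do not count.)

D = 5136, ⌊√D⌋ = 71
river: ρ → (32,36,-30)
river: ρ → (-30,24,38)
river: ρ → (38,52,-16)
river: ρ → (-16,44,50)
river: ρ → (50,56,-10)
river: ρ → (-10,64,26)
river: ρ → (26,40,-34)
river: ρ → (-34,28,32)
ρ-cycle length = 8 (tail of 0 descent steps not counted)

8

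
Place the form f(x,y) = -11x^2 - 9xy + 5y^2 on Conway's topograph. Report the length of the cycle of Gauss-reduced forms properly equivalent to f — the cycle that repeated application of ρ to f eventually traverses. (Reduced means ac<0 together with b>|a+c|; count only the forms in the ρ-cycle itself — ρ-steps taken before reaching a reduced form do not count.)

D = 301, ⌊√D⌋ = 17
descent: ρ → (5,9,-11)  [lands on river]
river: ρ → (-11,13,3)
river: ρ → (3,17,-1)
river: ρ → (-1,17,3)
river: ρ → (3,13,-11)
river: ρ → (-11,9,5)
river: ρ → (5,11,-9)
river: ρ → (-9,7,7)
river: ρ → (7,7,-9)
river: ρ → (-9,11,5)
ρ-cycle length = 10 (tail of 1 descent step not counted)

10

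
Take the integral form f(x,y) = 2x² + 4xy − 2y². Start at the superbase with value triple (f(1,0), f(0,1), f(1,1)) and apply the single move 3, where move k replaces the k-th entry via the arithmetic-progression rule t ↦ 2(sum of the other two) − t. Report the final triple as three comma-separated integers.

start (2,-2,4) = (f(1,0),f(0,1),f(1,1))
replace slot 3: 2·(2+(-2)) − 4 = -4 → (2,-2,-4)

2,-2,-4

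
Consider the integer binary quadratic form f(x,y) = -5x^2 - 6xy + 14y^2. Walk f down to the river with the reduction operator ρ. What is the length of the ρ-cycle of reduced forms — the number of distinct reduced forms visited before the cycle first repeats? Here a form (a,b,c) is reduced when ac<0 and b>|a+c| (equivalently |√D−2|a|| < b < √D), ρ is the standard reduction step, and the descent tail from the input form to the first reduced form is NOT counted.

D = 316, ⌊√D⌋ = 17
descent: ρ → (14,6,-5)
descent: ρ → (-5,14,6)  [lands on river]
river: ρ → (6,10,-9)
river: ρ → (-9,8,7)
river: ρ → (7,6,-10)
river: ρ → (-10,14,3)
river: ρ → (3,16,-5)
ρ-cycle length = 6 (tail of 2 descent steps not counted)

6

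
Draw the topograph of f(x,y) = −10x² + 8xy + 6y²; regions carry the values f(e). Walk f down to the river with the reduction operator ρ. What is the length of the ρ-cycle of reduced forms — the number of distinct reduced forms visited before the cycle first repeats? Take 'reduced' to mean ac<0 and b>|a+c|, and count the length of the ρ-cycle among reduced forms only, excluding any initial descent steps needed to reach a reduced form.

D = 304, ⌊√D⌋ = 17
river: ρ → (6,16,-2)
river: ρ → (-2,16,6)
river: ρ → (6,8,-10)
river: ρ → (-10,12,4)
river: ρ → (4,12,-10)
river: ρ → (-10,8,6)
ρ-cycle length = 6 (tail of 0 descent steps not counted)

6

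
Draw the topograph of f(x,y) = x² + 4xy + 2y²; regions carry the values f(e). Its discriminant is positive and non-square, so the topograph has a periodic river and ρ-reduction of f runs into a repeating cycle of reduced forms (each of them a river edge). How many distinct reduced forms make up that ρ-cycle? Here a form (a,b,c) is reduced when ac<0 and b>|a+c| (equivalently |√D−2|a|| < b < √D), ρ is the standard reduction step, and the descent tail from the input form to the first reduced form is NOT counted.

D = 8, ⌊√D⌋ = 2
descent: ρ → (2,0,-1)
descent: ρ → (-1,2,1)  [lands on river]
river: ρ → (1,2,-1)
ρ-cycle length = 2 (tail of 2 descent steps not counted)

2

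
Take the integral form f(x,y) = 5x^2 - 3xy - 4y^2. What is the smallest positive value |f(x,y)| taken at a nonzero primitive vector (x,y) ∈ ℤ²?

descent: ρ → (-4,3,5)  [lands on river]
river: ρ → (5,7,-2)
river: ρ → (-2,9,1)
river: ρ → (1,9,-2)
river: ρ → (-2,7,5)
river: ρ → (5,3,-4)
river: ρ → (-4,5,4)
river: ρ → (4,3,-5)
river: ρ → (-5,7,2)
river: ρ → (2,9,-1)
river: ρ → (-1,9,2)
river: ρ → (2,7,-5)
river: ρ → (-5,3,4)
river: ρ → (4,5,-4)
closes: descent 1, river 14
min |a| on river = 1

1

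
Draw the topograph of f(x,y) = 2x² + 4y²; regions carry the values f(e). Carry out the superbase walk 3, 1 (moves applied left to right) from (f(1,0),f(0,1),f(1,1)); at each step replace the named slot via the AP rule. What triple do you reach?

start (2,4,6) = (f(1,0),f(0,1),f(1,1))
replace slot 3: 2·(2+4) − 6 = 6 → (2,4,6)
replace slot 1: 2·(4+6) − 2 = 18 → (18,4,6)

18,4,6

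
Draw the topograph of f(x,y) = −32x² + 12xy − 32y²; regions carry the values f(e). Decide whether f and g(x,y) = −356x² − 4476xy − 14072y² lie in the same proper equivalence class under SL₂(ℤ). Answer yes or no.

D₁ = -3952, D₂ = -3952
f is negative-definite; reduce −f:
−f: flip: (32,-12,32)→(32,12,32)
−f: reduced (well bottom): (32,12,32) with a≤c, −a<b≤a
flip sign back: reduced form of f is (-32,-12,-32)
g is negative-definite; reduce −g:
−g: translate: b→204 (≡4476 mod 712), so (356,4476,14072)→(356,204,32)
−g: flip: (356,204,32)→(32,-204,356)
−g: translate: b→-12 (≡-204 mod 64), so (32,-204,356)→(32,-12,32)
−g: flip: (32,-12,32)→(32,12,32)
−g: reduced (well bottom): (32,12,32) with a≤c, −a<b≤a
flip sign back: reduced form of g is (-32,-12,-32)
reduced forms (-32, -12, -32) vs (-32, -12, -32) ⇒ equivalent

yes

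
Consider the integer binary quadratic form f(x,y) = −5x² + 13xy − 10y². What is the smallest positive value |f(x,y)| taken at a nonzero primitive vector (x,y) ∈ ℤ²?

translate: b→-3 (≡-13 mod 10), so (5,-13,10)→(5,-3,2)
flip: (5,-3,2)→(2,3,5)
translate: b→-1 (≡3 mod 4), so (2,3,5)→(2,-1,4)
reduced (well bottom): (2,-1,4) with a≤c, −a<b≤a
well minimum |f| = |-2| = 2 (negative-definite)

2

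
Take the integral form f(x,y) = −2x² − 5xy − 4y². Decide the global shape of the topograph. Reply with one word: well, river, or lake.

D = b²−4ac = (-5)² − 4·(-2)·(-4) = -7
D < 0 ⇒ definite ⇒ every region one sign ⇒ single well

well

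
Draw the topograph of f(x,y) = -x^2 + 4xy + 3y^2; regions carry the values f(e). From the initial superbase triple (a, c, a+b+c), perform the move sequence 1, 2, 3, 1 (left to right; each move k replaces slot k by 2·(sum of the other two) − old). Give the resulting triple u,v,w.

start (-1,3,6) = (f(1,0),f(0,1),f(1,1))
replace slot 1: 2·(3+6) − (-1) = 19 → (19,3,6)
replace slot 2: 2·(19+6) − 3 = 47 → (19,47,6)
replace slot 3: 2·(19+47) − 6 = 126 → (19,47,126)
replace slot 1: 2·(47+126) − 19 = 327 → (327,47,126)

327,47,126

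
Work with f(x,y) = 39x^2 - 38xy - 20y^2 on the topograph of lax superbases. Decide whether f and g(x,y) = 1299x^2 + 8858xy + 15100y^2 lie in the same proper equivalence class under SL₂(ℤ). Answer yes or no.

D₁ = 4564, D₂ = 4564
river cycle of f (length 58): (-20, 38, 39), (39, 40, -19), (-19, 36, 43), (43, 50, -12), (-12, 46, 51), (51, 56, -7), (-7, 56, 51), (51, 46, -12), (-12, 50, 43), (43, 36, -19), … (48 more)
river cycle of g (length 58): (39, 40, -19), (-19, 36, 43), (43, 50, -12), (-12, 46, 51), (51, 56, -7), (-7, 56, 51), (51, 46, -12), (-12, 50, 43), (43, 36, -19), (-19, 40, 39), … (48 more)
cycles coincide ⇒ equivalent

yes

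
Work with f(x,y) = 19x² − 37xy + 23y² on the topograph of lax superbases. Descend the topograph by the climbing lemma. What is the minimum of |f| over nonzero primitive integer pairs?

translate: b→1 (≡-37 mod 38), so (19,-37,23)→(19,1,5)
flip: (19,1,5)→(5,-1,19)
reduced (well bottom): (5,-1,19) with a≤c, −a<b≤a
well minimum = a = 5

5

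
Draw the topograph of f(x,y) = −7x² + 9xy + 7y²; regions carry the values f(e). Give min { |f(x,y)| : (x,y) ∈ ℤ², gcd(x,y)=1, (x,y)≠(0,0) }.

river: ρ → (7,5,-9)
river: ρ → (-9,13,3)
river: ρ → (3,11,-13)
river: ρ → (-13,15,1)
river: ρ → (1,15,-13)
river: ρ → (-13,11,3)
river: ρ → (3,13,-9)
river: ρ → (-9,5,7)
river: ρ → (7,9,-7)
river: ρ → (-7,5,9)
river: ρ → (9,13,-3)
river: ρ → (-3,11,13)
river: ρ → (13,15,-1)
river: ρ → (-1,15,13)
river: ρ → (13,11,-3)
river: ρ → (-3,13,9)
river: ρ → (9,5,-7)
river: ρ → (-7,9,7)
closes: descent 0, river 18
min |a| on river = 1

1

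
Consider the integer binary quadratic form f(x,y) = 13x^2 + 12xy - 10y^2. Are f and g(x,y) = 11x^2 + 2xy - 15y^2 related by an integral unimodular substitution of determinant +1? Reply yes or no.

D₁ = 664, D₂ = 664
river cycle of f (length 22): (-10, 8, 15), (15, 22, -3), (-3, 20, 22), (22, 24, -1), (-1, 24, 22), (22, 20, -3), (-3, 22, 15), (15, 8, -10), (-10, 12, 13), (13, 14, -9), … (12 more)
river cycle of g (length 22): (11, 24, -2), (-2, 24, 11), (11, 20, -6), (-6, 16, 17), (17, 18, -5), (-5, 22, 9), (9, 14, -13), (-13, 12, 10), (10, 8, -15), (-15, 22, 3), … (12 more)
cycles differ ⇒ inequivalent

no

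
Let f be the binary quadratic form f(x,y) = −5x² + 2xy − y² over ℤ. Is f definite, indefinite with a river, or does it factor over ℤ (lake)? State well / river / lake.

D = b²−4ac = 2² − 4·(-5)·(-1) = -16
D < 0 ⇒ definite ⇒ every region one sign ⇒ single well

well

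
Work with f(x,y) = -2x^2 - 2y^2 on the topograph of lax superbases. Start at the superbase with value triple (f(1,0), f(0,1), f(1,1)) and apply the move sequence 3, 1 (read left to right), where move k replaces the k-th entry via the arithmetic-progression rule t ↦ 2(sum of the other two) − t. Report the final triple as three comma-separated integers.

start (-2,-2,-4) = (f(1,0),f(0,1),f(1,1))
replace slot 3: 2·((-2)+(-2)) − (-4) = -4 → (-2,-2,-4)
replace slot 1: 2·((-2)+(-4)) − (-2) = -10 → (-10,-2,-4)

-10,-2,-4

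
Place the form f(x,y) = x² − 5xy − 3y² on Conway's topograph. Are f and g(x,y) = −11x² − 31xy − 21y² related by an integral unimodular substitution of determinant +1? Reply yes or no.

D₁ = 37, D₂ = 37
river cycle of f (length 6): (-3, 5, 1), (1, 5, -3), (-3, 1, 3), (3, 5, -1), (-1, 5, 3), (3, 1, -3)
river cycle of g (length 6): (-1, 5, 3), (3, 1, -3), (-3, 5, 1), (1, 5, -3), (-3, 1, 3), (3, 5, -1)
cycles coincide ⇒ equivalent

yes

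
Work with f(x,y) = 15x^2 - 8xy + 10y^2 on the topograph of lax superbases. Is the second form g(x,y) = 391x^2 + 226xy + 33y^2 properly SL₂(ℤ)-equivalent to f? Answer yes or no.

D₁ = -536, D₂ = -536
f: flip: (15,-8,10)→(10,8,15)
f: reduced (well bottom): (10,8,15) with a≤c, −a<b≤a
g: flip: (391,226,33)→(33,-226,391)
g: translate: b→-28 (≡-226 mod 66), so (33,-226,391)→(33,-28,10)
g: flip: (33,-28,10)→(10,28,33)
g: translate: b→8 (≡28 mod 20), so (10,28,33)→(10,8,15)
g: reduced (well bottom): (10,8,15) with a≤c, −a<b≤a
reduced forms (10, 8, 15) vs (10, 8, 15) ⇒ equivalent

yes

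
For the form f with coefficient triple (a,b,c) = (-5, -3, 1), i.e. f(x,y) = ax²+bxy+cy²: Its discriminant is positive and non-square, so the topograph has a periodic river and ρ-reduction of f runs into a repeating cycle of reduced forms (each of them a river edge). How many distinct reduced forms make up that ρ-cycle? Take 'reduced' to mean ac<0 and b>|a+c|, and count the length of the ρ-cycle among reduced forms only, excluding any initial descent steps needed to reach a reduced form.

D = 29, ⌊√D⌋ = 5
descent: ρ → (1,5,-1)  [lands on river]
river: ρ → (-1,5,1)
ρ-cycle length = 2 (tail of 1 descent step not counted)

2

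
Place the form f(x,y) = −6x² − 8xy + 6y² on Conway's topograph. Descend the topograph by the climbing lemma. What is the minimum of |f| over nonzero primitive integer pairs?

descent: ρ → (6,8,-6)  [lands on river]
river: ρ → (-6,4,8)
river: ρ → (8,12,-2)
river: ρ → (-2,12,8)
river: ρ → (8,4,-6)
river: ρ → (-6,8,6)
river: ρ → (6,4,-8)
river: ρ → (-8,12,2)
river: ρ → (2,12,-8)
river: ρ → (-8,4,6)
closes: descent 1, river 10
min |a| on river = 2

2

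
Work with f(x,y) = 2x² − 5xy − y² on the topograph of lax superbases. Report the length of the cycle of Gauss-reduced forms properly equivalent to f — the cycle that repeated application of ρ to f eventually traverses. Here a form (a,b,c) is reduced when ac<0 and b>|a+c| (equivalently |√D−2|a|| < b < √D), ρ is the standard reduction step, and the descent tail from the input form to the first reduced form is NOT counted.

D = 33, ⌊√D⌋ = 5
descent: ρ → (-1,5,2)  [lands on river]
river: ρ → (2,3,-3)
river: ρ → (-3,3,2)
river: ρ → (2,5,-1)
ρ-cycle length = 4 (tail of 1 descent step not counted)

4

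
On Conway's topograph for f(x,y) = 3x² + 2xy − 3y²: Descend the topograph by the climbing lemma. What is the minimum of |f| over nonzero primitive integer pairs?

river: ρ → (-3,4,2)
river: ρ → (2,4,-3)
river: ρ → (-3,2,3)
river: ρ → (3,4,-2)
river: ρ → (-2,4,3)
river: ρ → (3,2,-3)
closes: descent 0, river 6
min |a| on river = 2

2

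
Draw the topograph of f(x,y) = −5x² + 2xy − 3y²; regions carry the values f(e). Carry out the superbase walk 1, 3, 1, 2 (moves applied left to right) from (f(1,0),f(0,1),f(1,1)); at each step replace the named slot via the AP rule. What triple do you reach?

start (-5,-3,-6) = (f(1,0),f(0,1),f(1,1))
replace slot 1: 2·((-3)+(-6)) − (-5) = -13 → (-13,-3,-6)
replace slot 3: 2·((-13)+(-3)) − (-6) = -26 → (-13,-3,-26)
replace slot 1: 2·((-3)+(-26)) − (-13) = -45 → (-45,-3,-26)
replace slot 2: 2·((-45)+(-26)) − (-3) = -139 → (-45,-139,-26)

-45,-139,-26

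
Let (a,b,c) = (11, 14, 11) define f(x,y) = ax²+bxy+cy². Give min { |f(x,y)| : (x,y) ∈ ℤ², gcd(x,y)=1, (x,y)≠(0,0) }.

translate: b→-8 (≡14 mod 22), so (11,14,11)→(11,-8,8)
flip: (11,-8,8)→(8,8,11)
reduced (well bottom): (8,8,11) with a≤c, −a<b≤a
well minimum = a = 8

8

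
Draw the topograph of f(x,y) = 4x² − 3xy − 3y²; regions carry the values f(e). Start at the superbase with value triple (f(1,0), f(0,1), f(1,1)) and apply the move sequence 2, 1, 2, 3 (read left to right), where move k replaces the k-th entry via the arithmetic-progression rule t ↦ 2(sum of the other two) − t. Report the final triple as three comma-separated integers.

start (4,-3,-2) = (f(1,0),f(0,1),f(1,1))
replace slot 2: 2·(4+(-2)) − (-3) = 7 → (4,7,-2)
replace slot 1: 2·(7+(-2)) − 4 = 6 → (6,7,-2)
replace slot 2: 2·(6+(-2)) − 7 = 1 → (6,1,-2)
replace slot 3: 2·(6+1) − (-2) = 16 → (6,1,16)

6,1,16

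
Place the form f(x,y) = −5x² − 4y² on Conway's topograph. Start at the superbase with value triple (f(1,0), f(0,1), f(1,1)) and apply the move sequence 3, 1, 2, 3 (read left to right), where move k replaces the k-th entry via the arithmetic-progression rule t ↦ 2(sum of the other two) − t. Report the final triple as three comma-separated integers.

start (-5,-4,-9) = (f(1,0),f(0,1),f(1,1))
replace slot 3: 2·((-5)+(-4)) − (-9) = -9 → (-5,-4,-9)
replace slot 1: 2·((-4)+(-9)) − (-5) = -21 → (-21,-4,-9)
replace slot 2: 2·((-21)+(-9)) − (-4) = -56 → (-21,-56,-9)
replace slot 3: 2·((-21)+(-56)) − (-9) = -145 → (-21,-56,-145)

-21,-56,-145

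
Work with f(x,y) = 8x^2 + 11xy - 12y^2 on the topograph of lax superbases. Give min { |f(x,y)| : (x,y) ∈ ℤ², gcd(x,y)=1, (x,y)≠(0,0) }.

river: ρ → (-12,13,7)
river: ρ → (7,15,-10)
river: ρ → (-10,5,12)
river: ρ → (12,19,-3)
river: ρ → (-3,17,18)
river: ρ → (18,19,-2)
river: ρ → (-2,21,8)
river: ρ → (8,11,-12)
closes: descent 0, river 8
min |a| on river = 2

2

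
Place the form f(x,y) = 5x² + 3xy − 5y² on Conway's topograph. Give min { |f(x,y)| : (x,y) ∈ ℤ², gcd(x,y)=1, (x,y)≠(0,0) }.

river: ρ → (-5,7,3)
river: ρ → (3,5,-7)
river: ρ → (-7,9,1)
river: ρ → (1,9,-7)
river: ρ → (-7,5,3)
river: ρ → (3,7,-5)
river: ρ → (-5,3,5)
river: ρ → (5,7,-3)
river: ρ → (-3,5,7)
river: ρ → (7,9,-1)
river: ρ → (-1,9,7)
river: ρ → (7,5,-3)
river: ρ → (-3,7,5)
river: ρ → (5,3,-5)
closes: descent 0, river 14
min |a| on river = 1

1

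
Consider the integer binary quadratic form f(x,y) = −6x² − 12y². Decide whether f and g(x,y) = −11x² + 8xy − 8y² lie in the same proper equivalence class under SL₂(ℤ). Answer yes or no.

D₁ = -288, D₂ = -288
f is negative-definite; reduce −f:
−f: reduced (well bottom): (6,0,12) with a≤c, −a<b≤a
flip sign back: reduced form of f is (-6,0,-12)
g is negative-definite; reduce −g:
−g: flip: (11,-8,8)→(8,8,11)
−g: reduced (well bottom): (8,8,11) with a≤c, −a<b≤a
flip sign back: reduced form of g is (-8,-8,-11)
reduced forms (-6, 0, -12) vs (-8, -8, -11) ⇒ inequivalent

no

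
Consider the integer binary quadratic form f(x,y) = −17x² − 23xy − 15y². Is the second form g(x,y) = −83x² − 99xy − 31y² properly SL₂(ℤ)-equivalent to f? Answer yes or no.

D₁ = -491, D₂ = -491
f is negative-definite; reduce −f:
−f: translate: b→-11 (≡23 mod 34), so (17,23,15)→(17,-11,9)
−f: flip: (17,-11,9)→(9,11,17)
−f: translate: b→-7 (≡11 mod 18), so (9,11,17)→(9,-7,15)
−f: reduced (well bottom): (9,-7,15) with a≤c, −a<b≤a
flip sign back: reduced form of f is (-9,7,-15)
g is negative-definite; reduce −g:
−g: translate: b→-67 (≡99 mod 166), so (83,99,31)→(83,-67,15)
−g: flip: (83,-67,15)→(15,67,83)
−g: translate: b→7 (≡67 mod 30), so (15,67,83)→(15,7,9)
−g: flip: (15,7,9)→(9,-7,15)
−g: reduced (well bottom): (9,-7,15) with a≤c, −a<b≤a
flip sign back: reduced form of g is (-9,7,-15)
reduced forms (-9, 7, -15) vs (-9, 7, -15) ⇒ equivalent

yes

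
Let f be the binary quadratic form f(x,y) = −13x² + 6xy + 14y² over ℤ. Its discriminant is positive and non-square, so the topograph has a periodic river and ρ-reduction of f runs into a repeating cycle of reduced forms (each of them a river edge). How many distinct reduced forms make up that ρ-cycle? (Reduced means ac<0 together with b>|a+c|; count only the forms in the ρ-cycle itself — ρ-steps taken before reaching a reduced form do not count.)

D = 764, ⌊√D⌋ = 27
river: ρ → (14,22,-5)
river: ρ → (-5,18,22)
river: ρ → (22,26,-1)
river: ρ → (-1,26,22)
river: ρ → (22,18,-5)
river: ρ → (-5,22,14)
river: ρ → (14,6,-13)
river: ρ → (-13,20,7)
river: ρ → (7,22,-10)
river: ρ → (-10,18,11)
river: ρ → (11,26,-2)
river: ρ → (-2,26,11)
river: ρ → (11,18,-10)
river: ρ → (-10,22,7)
river: ρ → (7,20,-13)
river: ρ → (-13,6,14)
ρ-cycle length = 16 (tail of 0 descent steps not counted)

16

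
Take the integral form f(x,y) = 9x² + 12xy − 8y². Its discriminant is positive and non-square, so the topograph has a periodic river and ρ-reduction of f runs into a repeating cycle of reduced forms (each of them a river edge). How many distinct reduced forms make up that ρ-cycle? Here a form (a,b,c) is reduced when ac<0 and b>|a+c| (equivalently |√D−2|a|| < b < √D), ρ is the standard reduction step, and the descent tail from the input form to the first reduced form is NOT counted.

D = 432, ⌊√D⌋ = 20
river: ρ → (-8,20,1)
river: ρ → (1,20,-8)
river: ρ → (-8,12,9)
river: ρ → (9,6,-11)
river: ρ → (-11,16,4)
river: ρ → (4,16,-11)
river: ρ → (-11,6,9)
river: ρ → (9,12,-8)
ρ-cycle length = 8 (tail of 0 descent steps not counted)

8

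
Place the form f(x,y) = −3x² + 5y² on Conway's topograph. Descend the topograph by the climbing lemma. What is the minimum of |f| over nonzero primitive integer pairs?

descent: ρ → (5,0,-3)
descent: ρ → (-3,6,2)  [lands on river]
river: ρ → (2,6,-3)
closes: descent 2, river 2
min |a| on river = 2

2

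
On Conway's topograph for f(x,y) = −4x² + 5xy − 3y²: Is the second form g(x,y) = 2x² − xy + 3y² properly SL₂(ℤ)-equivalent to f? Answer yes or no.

D₁ = -23, D₂ = -23
f is negative-definite; reduce −f:
−f: translate: b→3 (≡-5 mod 8), so (4,-5,3)→(4,3,2)
−f: flip: (4,3,2)→(2,-3,4)
−f: translate: b→1 (≡-3 mod 4), so (2,-3,4)→(2,1,3)
−f: reduced (well bottom): (2,1,3) with a≤c, −a<b≤a
flip sign back: reduced form of f is (-2,-1,-3)
g: reduced (well bottom): (2,-1,3) with a≤c, −a<b≤a
reduced forms (-2, -1, -3) vs (2, -1, 3) ⇒ inequivalent

no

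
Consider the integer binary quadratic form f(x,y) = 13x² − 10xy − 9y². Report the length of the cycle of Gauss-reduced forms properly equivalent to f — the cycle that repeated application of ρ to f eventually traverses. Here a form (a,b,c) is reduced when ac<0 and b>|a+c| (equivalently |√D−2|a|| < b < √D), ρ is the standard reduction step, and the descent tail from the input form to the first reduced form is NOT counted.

D = 568, ⌊√D⌋ = 23
descent: ρ → (-9,10,13)  [lands on river]
river: ρ → (13,16,-6)
river: ρ → (-6,20,7)
river: ρ → (7,22,-3)
river: ρ → (-3,20,14)
river: ρ → (14,8,-9)
ρ-cycle length = 6 (tail of 1 descent step not counted)

6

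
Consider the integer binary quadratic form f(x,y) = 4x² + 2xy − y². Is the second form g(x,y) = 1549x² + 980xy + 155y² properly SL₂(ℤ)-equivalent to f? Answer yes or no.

D₁ = 20, D₂ = 20
river cycle of f (length 2): (-1, 4, 1), (1, 4, -1)
river cycle of g (length 2): (-1, 4, 1), (1, 4, -1)
cycles coincide ⇒ equivalent

yes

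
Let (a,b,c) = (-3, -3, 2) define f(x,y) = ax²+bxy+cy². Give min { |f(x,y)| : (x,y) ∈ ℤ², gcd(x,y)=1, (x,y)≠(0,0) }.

descent: ρ → (2,3,-3)  [lands on river]
river: ρ → (-3,3,2)
river: ρ → (2,5,-1)
river: ρ → (-1,5,2)
closes: descent 1, river 4
min |a| on river = 1

1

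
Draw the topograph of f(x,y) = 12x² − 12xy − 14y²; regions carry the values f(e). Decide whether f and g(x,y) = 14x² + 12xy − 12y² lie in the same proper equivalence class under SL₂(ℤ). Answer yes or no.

D₁ = 816, D₂ = 816
river cycle of f (length 6): (-14, 12, 12), (12, 12, -14), (-14, 16, 10), (10, 24, -6), (-6, 24, 10), (10, 16, -14)
river cycle of g (length 6): (-12, 12, 14), (14, 16, -10), (-10, 24, 6), (6, 24, -10), (-10, 16, 14), (14, 12, -12)
cycles differ ⇒ inequivalent

no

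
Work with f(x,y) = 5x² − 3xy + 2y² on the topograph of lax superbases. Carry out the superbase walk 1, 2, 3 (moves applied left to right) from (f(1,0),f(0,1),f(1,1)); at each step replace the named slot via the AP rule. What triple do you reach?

start (5,2,4) = (f(1,0),f(0,1),f(1,1))
replace slot 1: 2·(2+4) − 5 = 7 → (7,2,4)
replace slot 2: 2·(7+4) − 2 = 20 → (7,20,4)
replace slot 3: 2·(7+20) − 4 = 50 → (7,20,50)

7,20,50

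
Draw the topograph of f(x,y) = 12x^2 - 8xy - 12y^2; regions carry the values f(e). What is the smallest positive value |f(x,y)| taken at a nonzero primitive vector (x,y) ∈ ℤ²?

descent: ρ → (-12,8,12)  [lands on river]
river: ρ → (12,16,-8)
river: ρ → (-8,16,12)
river: ρ → (12,8,-12)
river: ρ → (-12,16,8)
river: ρ → (8,16,-12)
closes: descent 1, river 6
min |a| on river = 8

8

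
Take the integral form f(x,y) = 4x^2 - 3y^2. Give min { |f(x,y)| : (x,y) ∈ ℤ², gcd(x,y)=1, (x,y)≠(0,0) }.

descent: ρ → (-3,6,1)  [lands on river]
river: ρ → (1,6,-3)
closes: descent 1, river 2
min |a| on river = 1

1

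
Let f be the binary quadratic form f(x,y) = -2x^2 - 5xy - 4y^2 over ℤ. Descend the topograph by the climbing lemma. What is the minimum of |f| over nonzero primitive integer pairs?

translate: b→1 (≡5 mod 4), so (2,5,4)→(2,1,1)
flip: (2,1,1)→(1,-1,2)
translate: b→1 (≡-1 mod 2), so (1,-1,2)→(1,1,2)
reduced (well bottom): (1,1,2) with a≤c, −a<b≤a
well minimum |f| = |-1| = 1 (negative-definite)

1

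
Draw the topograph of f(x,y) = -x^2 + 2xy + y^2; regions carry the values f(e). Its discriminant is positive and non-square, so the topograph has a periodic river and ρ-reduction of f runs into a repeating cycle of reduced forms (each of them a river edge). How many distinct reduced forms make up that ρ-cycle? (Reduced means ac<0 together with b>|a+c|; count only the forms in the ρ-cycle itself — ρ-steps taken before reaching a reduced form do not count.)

D = 8, ⌊√D⌋ = 2
river: ρ → (1,2,-1)
river: ρ → (-1,2,1)
ρ-cycle length = 2 (tail of 0 descent steps not counted)

2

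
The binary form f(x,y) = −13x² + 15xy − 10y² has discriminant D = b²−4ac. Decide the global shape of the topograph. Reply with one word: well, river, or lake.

D = b²−4ac = 15² − 4·(-13)·(-10) = -295
D < 0 ⇒ definite ⇒ every region one sign ⇒ single well

well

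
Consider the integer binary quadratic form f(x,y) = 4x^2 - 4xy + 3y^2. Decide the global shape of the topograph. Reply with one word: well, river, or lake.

D = b²−4ac = (-4)² − 4·4·3 = -32
D < 0 ⇒ definite ⇒ every region one sign ⇒ single well

well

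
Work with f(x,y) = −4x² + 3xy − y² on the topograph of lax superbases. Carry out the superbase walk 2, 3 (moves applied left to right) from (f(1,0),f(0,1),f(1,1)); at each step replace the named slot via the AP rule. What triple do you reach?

start (-4,-1,-2) = (f(1,0),f(0,1),f(1,1))
replace slot 2: 2·((-4)+(-2)) − (-1) = -11 → (-4,-11,-2)
replace slot 3: 2·((-4)+(-11)) − (-2) = -28 → (-4,-11,-28)

-4,-11,-28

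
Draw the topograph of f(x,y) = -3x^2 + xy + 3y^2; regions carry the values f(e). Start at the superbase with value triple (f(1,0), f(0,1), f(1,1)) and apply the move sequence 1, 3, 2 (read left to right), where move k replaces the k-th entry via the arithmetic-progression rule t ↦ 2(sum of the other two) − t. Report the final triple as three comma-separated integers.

start (-3,3,1) = (f(1,0),f(0,1),f(1,1))
replace slot 1: 2·(3+1) − (-3) = 11 → (11,3,1)
replace slot 3: 2·(11+3) − 1 = 27 → (11,3,27)
replace slot 2: 2·(11+27) − 3 = 73 → (11,73,27)

11,73,27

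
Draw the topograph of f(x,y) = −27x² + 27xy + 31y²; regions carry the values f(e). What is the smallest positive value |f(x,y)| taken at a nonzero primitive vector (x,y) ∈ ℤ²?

river: ρ → (31,35,-23)
river: ρ → (-23,57,9)
river: ρ → (9,51,-41)
river: ρ → (-41,31,19)
river: ρ → (19,45,-27)
river: ρ → (-27,63,1)
river: ρ → (1,63,-27)
river: ρ → (-27,45,19)
river: ρ → (19,31,-41)
river: ρ → (-41,51,9)
river: ρ → (9,57,-23)
river: ρ → (-23,35,31)
river: ρ → (31,27,-27)
river: ρ → (-27,27,31)
closes: descent 0, river 14
min |a| on river = 1

1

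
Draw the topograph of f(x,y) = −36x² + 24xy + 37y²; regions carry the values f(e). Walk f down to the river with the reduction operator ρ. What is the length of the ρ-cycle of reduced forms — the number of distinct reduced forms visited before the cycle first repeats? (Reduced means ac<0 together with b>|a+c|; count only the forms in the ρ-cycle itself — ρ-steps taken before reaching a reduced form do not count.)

D = 5904, ⌊√D⌋ = 76
river: ρ → (37,50,-23)
river: ρ → (-23,42,45)
river: ρ → (45,48,-20)
river: ρ → (-20,72,9)
river: ρ → (9,72,-20)
river: ρ → (-20,48,45)
river: ρ → (45,42,-23)
river: ρ → (-23,50,37)
river: ρ → (37,24,-36)
river: ρ → (-36,48,25)
river: ρ → (25,52,-32)
river: ρ → (-32,76,1)
river: ρ → (1,76,-32)
river: ρ → (-32,52,25)
river: ρ → (25,48,-36)
river: ρ → (-36,24,37)
ρ-cycle length = 16 (tail of 0 descent steps not counted)

16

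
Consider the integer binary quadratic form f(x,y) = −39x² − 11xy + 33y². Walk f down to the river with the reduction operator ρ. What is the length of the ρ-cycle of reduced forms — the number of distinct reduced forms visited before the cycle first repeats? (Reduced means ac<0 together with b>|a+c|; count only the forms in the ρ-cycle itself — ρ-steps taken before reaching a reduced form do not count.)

D = 5269, ⌊√D⌋ = 72
descent: ρ → (33,11,-39)  [lands on river]
river: ρ → (-39,67,5)
river: ρ → (5,63,-65)
river: ρ → (-65,67,3)
river: ρ → (3,71,-19)
river: ρ → (-19,43,45)
river: ρ → (45,47,-17)
river: ρ → (-17,55,33)
ρ-cycle length = 8 (tail of 1 descent step not counted)

8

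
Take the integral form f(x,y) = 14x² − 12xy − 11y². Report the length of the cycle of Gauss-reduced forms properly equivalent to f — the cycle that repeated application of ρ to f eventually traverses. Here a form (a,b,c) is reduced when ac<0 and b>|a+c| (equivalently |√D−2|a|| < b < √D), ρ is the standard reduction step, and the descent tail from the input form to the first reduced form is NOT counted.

D = 760, ⌊√D⌋ = 27
descent: ρ → (-11,12,14)  [lands on river]
river: ρ → (14,16,-9)
river: ρ → (-9,20,10)
river: ρ → (10,20,-9)
river: ρ → (-9,16,14)
river: ρ → (14,12,-11)
river: ρ → (-11,10,15)
river: ρ → (15,20,-6)
river: ρ → (-6,16,21)
river: ρ → (21,26,-1)
river: ρ → (-1,26,21)
river: ρ → (21,16,-6)
river: ρ → (-6,20,15)
river: ρ → (15,10,-11)
ρ-cycle length = 14 (tail of 1 descent step not counted)

14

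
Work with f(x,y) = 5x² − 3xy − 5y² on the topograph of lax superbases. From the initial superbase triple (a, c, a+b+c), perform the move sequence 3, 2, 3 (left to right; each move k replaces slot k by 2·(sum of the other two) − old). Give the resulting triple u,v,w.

start (5,-5,-3) = (f(1,0),f(0,1),f(1,1))
replace slot 3: 2·(5+(-5)) − (-3) = 3 → (5,-5,3)
replace slot 2: 2·(5+3) − (-5) = 21 → (5,21,3)
replace slot 3: 2·(5+21) − 3 = 49 → (5,21,49)

5,21,49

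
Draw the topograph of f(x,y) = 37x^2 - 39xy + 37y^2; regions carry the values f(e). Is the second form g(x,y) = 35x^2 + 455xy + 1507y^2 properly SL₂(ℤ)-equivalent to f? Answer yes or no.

D₁ = -3955, D₂ = -3955
f: translate: b→35 (≡-39 mod 74), so (37,-39,37)→(37,35,35)
f: flip: (37,35,35)→(35,-35,37)
f: translate: b→35 (≡-35 mod 70), so (35,-35,37)→(35,35,37)
f: reduced (well bottom): (35,35,37) with a≤c, −a<b≤a
g: translate: b→35 (≡455 mod 70), so (35,455,1507)→(35,35,37)
g: reduced (well bottom): (35,35,37) with a≤c, −a<b≤a
reduced forms (35, 35, 37) vs (35, 35, 37) ⇒ equivalent

yes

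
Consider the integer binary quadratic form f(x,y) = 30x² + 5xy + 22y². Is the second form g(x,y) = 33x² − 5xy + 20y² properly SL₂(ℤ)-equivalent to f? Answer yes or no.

D₁ = -2615, D₂ = -2615
f: flip: (30,5,22)→(22,-5,30)
f: reduced (well bottom): (22,-5,30) with a≤c, −a<b≤a
g: flip: (33,-5,20)→(20,5,33)
g: reduced (well bottom): (20,5,33) with a≤c, −a<b≤a
reduced forms (22, -5, 30) vs (20, 5, 33) ⇒ inequivalent

no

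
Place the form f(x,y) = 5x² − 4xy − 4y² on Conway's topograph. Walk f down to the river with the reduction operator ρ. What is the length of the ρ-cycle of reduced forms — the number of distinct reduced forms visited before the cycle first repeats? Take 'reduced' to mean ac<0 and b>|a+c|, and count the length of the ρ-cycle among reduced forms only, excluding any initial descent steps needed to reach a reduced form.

D = 96, ⌊√D⌋ = 9
descent: ρ → (-4,4,5)  [lands on river]
river: ρ → (5,6,-3)
river: ρ → (-3,6,5)
river: ρ → (5,4,-4)
ρ-cycle length = 4 (tail of 1 descent step not counted)

4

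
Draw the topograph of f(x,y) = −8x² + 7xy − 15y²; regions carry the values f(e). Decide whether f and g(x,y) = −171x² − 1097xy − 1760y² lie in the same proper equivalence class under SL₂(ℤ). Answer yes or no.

D₁ = -431, D₂ = -431
f is negative-definite; reduce −f:
−f: reduced (well bottom): (8,-7,15) with a≤c, −a<b≤a
flip sign back: reduced form of f is (-8,7,-15)
g is negative-definite; reduce −g:
−g: translate: b→71 (≡1097 mod 342), so (171,1097,1760)→(171,71,8)
−g: flip: (171,71,8)→(8,-71,171)
−g: translate: b→-7 (≡-71 mod 16), so (8,-71,171)→(8,-7,15)
−g: reduced (well bottom): (8,-7,15) with a≤c, −a<b≤a
flip sign back: reduced form of g is (-8,7,-15)
reduced forms (-8, 7, -15) vs (-8, 7, -15) ⇒ equivalent

yes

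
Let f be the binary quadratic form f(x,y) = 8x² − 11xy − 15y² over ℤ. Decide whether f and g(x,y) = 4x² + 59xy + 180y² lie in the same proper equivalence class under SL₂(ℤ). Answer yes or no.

D₁ = 601, D₂ = 601
river cycle of f (length 66): (-15, 11, 8), (8, 21, -5), (-5, 19, 12), (12, 5, -12), (-12, 19, 5), (5, 21, -8), (-8, 11, 15), (15, 19, -4), (-4, 21, 10), (10, 19, -6), … (56 more)
river cycle of g (length 66): (4, 19, -15), (-15, 11, 8), (8, 21, -5), (-5, 19, 12), (12, 5, -12), (-12, 19, 5), (5, 21, -8), (-8, 11, 15), (15, 19, -4), (-4, 21, 10), … (56 more)
cycles coincide ⇒ equivalent

yes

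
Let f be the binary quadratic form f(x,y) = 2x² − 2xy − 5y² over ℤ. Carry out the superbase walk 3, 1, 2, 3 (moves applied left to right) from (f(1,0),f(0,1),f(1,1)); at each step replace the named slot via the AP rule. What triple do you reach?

start (2,-5,-5) = (f(1,0),f(0,1),f(1,1))
replace slot 3: 2·(2+(-5)) − (-5) = -1 → (2,-5,-1)
replace slot 1: 2·((-5)+(-1)) − 2 = -14 → (-14,-5,-1)
replace slot 2: 2·((-14)+(-1)) − (-5) = -25 → (-14,-25,-1)
replace slot 3: 2·((-14)+(-25)) − (-1) = -77 → (-14,-25,-77)

-14,-25,-77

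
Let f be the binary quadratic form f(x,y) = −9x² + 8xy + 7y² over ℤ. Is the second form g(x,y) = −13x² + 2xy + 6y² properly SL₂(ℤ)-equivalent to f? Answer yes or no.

D₁ = 316, D₂ = 316
river cycle of f (length 6): (7, 6, -10), (-10, 14, 3), (3, 16, -5), (-5, 14, 6), (6, 10, -9), (-9, 8, 7)
river cycle of g (length 6): (6, 10, -9), (-9, 8, 7), (7, 6, -10), (-10, 14, 3), (3, 16, -5), (-5, 14, 6)
cycles coincide ⇒ equivalent

yes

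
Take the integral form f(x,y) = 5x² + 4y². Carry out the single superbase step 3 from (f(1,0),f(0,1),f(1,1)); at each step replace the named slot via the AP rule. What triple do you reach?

start (5,4,9) = (f(1,0),f(0,1),f(1,1))
replace slot 3: 2·(5+4) − 9 = 9 → (5,4,9)

5,4,9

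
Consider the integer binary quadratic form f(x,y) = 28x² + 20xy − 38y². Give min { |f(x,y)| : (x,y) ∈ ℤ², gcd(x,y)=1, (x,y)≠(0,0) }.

river: ρ → (-38,56,10)
river: ρ → (10,64,-14)
river: ρ → (-14,48,42)
river: ρ → (42,36,-20)
river: ρ → (-20,44,34)
river: ρ → (34,24,-30)
river: ρ → (-30,36,28)
river: ρ → (28,20,-38)
closes: descent 0, river 8
min |a| on river = 10

10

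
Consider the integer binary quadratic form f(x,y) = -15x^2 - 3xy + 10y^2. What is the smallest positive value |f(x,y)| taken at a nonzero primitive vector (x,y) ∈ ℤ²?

descent: ρ → (10,23,-2)  [lands on river]
river: ρ → (-2,21,21)
river: ρ → (21,21,-2)
river: ρ → (-2,23,10)
river: ρ → (10,17,-8)
river: ρ → (-8,15,12)
river: ρ → (12,9,-11)
river: ρ → (-11,13,10)
river: ρ → (10,7,-14)
river: ρ → (-14,21,3)
river: ρ → (3,21,-14)
river: ρ → (-14,7,10)
river: ρ → (10,13,-11)
river: ρ → (-11,9,12)
river: ρ → (12,15,-8)
river: ρ → (-8,17,10)
closes: descent 1, river 16
min |a| on river = 2

2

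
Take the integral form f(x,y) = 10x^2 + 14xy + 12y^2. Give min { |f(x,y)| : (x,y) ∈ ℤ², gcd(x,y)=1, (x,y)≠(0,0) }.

translate: b→-6 (≡14 mod 20), so (10,14,12)→(10,-6,8)
flip: (10,-6,8)→(8,6,10)
reduced (well bottom): (8,6,10) with a≤c, −a<b≤a
well minimum = a = 8

8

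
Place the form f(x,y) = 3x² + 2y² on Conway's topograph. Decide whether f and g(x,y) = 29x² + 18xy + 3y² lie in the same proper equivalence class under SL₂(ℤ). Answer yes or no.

D₁ = -24, D₂ = -24
f: flip: (3,0,2)→(2,0,3)
f: reduced (well bottom): (2,0,3) with a≤c, −a<b≤a
g: flip: (29,18,3)→(3,-18,29)
g: translate: b→0 (≡-18 mod 6), so (3,-18,29)→(3,0,2)
g: flip: (3,0,2)→(2,0,3)
g: reduced (well bottom): (2,0,3) with a≤c, −a<b≤a
reduced forms (2, 0, 3) vs (2, 0, 3) ⇒ equivalent

yes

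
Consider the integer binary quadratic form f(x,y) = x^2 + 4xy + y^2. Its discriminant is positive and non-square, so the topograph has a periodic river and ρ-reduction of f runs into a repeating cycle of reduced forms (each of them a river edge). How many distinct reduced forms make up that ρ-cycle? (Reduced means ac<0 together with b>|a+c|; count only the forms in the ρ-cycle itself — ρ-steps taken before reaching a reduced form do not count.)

D = 12, ⌊√D⌋ = 3
descent: ρ → (1,2,-2)  [lands on river]
river: ρ → (-2,2,1)
ρ-cycle length = 2 (tail of 1 descent step not counted)

2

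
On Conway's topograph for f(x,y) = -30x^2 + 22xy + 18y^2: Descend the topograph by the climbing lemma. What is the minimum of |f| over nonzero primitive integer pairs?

river: ρ → (18,50,-2)
river: ρ → (-2,50,18)
river: ρ → (18,22,-30)
river: ρ → (-30,38,10)
river: ρ → (10,42,-22)
river: ρ → (-22,46,6)
river: ρ → (6,50,-6)
river: ρ → (-6,46,22)
river: ρ → (22,42,-10)
river: ρ → (-10,38,30)
river: ρ → (30,22,-18)
river: ρ → (-18,50,2)
river: ρ → (2,50,-18)
river: ρ → (-18,22,30)
river: ρ → (30,38,-10)
river: ρ → (-10,42,22)
river: ρ → (22,46,-6)
river: ρ → (-6,50,6)
river: ρ → (6,46,-22)
river: ρ → (-22,42,10)
river: ρ → (10,38,-30)
river: ρ → (-30,22,18)
closes: descent 0, river 22
min |a| on river = 2

2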